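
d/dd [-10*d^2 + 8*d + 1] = 8 - 20*d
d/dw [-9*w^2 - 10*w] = -18*w - 10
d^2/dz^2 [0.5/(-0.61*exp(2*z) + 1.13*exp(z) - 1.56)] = (-0.5*(1.22*exp(z) - 1.13)*(2.44*exp(z) - 2.26)*exp(z) + (1.22*exp(z) - 0.565)*(0.61*exp(2*z) - 1.13*exp(z) + 1.56))*exp(z)/(0.61*exp(2*z) - 1.13*exp(z) + 1.56)^3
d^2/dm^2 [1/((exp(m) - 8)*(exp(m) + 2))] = (4*exp(3*m) - 18*exp(2*m) + 100*exp(m) - 96)*exp(m)/(exp(6*m) - 18*exp(5*m) + 60*exp(4*m) + 360*exp(3*m) - 960*exp(2*m) - 4608*exp(m) - 4096)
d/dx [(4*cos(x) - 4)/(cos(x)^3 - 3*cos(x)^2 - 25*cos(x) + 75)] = 4*(15*cos(x)/2 - 3*cos(2*x) + cos(3*x)/2 - 53)*sin(x)/(cos(x)^3 - 3*cos(x)^2 - 25*cos(x) + 75)^2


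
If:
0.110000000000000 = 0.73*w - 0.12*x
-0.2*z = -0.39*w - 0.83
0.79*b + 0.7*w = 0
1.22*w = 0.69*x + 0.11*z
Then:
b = -0.05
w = 0.06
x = -0.58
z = 4.26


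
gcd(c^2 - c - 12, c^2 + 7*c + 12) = c + 3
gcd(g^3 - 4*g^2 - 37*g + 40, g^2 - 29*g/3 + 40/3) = g - 8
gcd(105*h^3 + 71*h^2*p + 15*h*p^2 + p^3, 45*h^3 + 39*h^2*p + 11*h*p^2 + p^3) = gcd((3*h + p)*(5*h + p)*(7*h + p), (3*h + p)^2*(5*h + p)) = 15*h^2 + 8*h*p + p^2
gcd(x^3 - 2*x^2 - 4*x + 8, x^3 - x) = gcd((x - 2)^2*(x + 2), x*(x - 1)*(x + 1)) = 1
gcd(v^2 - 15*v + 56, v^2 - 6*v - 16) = v - 8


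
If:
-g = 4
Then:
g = -4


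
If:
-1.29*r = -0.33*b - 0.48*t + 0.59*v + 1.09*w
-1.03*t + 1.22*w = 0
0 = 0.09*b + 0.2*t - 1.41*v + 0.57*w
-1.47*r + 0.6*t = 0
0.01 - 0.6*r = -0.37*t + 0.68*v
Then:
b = 0.11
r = 0.01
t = 0.03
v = 0.02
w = 0.02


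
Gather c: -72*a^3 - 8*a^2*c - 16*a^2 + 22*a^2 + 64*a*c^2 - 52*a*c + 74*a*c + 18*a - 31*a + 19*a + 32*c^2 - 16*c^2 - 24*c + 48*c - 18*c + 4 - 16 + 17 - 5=-72*a^3 + 6*a^2 + 6*a + c^2*(64*a + 16) + c*(-8*a^2 + 22*a + 6)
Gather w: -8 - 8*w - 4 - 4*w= -12*w - 12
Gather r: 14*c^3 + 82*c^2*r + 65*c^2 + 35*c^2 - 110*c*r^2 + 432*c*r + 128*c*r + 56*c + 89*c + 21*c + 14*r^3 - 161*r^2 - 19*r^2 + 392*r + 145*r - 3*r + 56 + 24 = 14*c^3 + 100*c^2 + 166*c + 14*r^3 + r^2*(-110*c - 180) + r*(82*c^2 + 560*c + 534) + 80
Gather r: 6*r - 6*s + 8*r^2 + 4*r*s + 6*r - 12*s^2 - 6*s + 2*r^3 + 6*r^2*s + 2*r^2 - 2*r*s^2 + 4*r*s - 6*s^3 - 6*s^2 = 2*r^3 + r^2*(6*s + 10) + r*(-2*s^2 + 8*s + 12) - 6*s^3 - 18*s^2 - 12*s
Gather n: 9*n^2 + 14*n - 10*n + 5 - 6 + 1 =9*n^2 + 4*n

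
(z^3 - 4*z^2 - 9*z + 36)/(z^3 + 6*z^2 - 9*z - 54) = (z - 4)/(z + 6)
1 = 1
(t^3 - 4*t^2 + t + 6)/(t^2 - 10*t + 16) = (t^2 - 2*t - 3)/(t - 8)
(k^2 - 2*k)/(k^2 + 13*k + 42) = k*(k - 2)/(k^2 + 13*k + 42)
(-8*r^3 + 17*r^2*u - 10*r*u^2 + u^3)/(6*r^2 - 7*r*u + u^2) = (-8*r^2 + 9*r*u - u^2)/(6*r - u)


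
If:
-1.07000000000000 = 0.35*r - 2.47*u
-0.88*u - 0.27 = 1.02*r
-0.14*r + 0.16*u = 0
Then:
No Solution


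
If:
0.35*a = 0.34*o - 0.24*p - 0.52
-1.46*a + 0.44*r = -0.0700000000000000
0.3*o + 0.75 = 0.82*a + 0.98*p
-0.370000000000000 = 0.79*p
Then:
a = 3.07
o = 4.36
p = -0.47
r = 10.02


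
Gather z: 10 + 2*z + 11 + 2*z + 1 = 4*z + 22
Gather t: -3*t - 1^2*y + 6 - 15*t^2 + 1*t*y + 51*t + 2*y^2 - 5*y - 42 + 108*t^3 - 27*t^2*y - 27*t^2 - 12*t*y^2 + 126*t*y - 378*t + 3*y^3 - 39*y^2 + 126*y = 108*t^3 + t^2*(-27*y - 42) + t*(-12*y^2 + 127*y - 330) + 3*y^3 - 37*y^2 + 120*y - 36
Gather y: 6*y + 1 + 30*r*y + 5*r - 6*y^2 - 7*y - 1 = 5*r - 6*y^2 + y*(30*r - 1)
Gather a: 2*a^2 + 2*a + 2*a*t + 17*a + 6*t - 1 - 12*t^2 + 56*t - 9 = 2*a^2 + a*(2*t + 19) - 12*t^2 + 62*t - 10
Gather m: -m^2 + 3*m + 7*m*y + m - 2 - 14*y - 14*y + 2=-m^2 + m*(7*y + 4) - 28*y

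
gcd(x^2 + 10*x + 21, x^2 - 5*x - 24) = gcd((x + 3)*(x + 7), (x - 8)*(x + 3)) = x + 3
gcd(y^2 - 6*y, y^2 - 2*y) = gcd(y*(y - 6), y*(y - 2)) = y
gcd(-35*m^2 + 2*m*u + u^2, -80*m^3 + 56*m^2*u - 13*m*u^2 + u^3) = -5*m + u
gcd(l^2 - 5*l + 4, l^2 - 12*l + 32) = l - 4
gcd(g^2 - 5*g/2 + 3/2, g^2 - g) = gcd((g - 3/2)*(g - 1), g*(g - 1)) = g - 1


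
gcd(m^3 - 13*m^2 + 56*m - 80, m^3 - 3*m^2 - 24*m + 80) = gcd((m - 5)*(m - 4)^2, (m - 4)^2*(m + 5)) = m^2 - 8*m + 16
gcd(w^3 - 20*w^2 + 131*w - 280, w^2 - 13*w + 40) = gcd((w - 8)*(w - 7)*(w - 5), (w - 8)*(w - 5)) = w^2 - 13*w + 40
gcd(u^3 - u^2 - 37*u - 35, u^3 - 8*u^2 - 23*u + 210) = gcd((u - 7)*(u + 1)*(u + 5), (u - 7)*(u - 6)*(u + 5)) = u^2 - 2*u - 35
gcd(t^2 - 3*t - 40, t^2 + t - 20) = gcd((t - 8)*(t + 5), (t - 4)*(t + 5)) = t + 5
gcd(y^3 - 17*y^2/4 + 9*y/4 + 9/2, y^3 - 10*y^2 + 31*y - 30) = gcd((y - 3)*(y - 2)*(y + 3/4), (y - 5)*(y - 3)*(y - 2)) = y^2 - 5*y + 6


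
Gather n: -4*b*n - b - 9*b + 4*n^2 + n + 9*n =-10*b + 4*n^2 + n*(10 - 4*b)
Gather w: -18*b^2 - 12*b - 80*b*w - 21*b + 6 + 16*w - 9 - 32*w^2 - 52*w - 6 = -18*b^2 - 33*b - 32*w^2 + w*(-80*b - 36) - 9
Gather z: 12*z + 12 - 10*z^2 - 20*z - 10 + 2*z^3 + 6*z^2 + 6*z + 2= 2*z^3 - 4*z^2 - 2*z + 4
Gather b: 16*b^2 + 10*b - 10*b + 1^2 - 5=16*b^2 - 4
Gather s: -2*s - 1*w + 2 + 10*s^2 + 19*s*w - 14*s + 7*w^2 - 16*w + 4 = 10*s^2 + s*(19*w - 16) + 7*w^2 - 17*w + 6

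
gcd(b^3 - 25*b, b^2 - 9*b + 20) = b - 5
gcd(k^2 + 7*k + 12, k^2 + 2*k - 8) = k + 4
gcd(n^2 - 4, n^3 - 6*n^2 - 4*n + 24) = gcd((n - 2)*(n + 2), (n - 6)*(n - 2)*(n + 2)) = n^2 - 4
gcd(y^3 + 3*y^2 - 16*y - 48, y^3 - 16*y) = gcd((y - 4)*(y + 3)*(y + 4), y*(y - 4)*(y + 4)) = y^2 - 16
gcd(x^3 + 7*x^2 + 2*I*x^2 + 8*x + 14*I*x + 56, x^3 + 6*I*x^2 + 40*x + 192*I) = x + 4*I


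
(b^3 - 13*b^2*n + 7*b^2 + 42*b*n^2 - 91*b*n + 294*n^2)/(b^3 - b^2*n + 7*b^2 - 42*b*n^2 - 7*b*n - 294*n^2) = (b - 6*n)/(b + 6*n)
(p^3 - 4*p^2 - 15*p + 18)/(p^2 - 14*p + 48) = (p^2 + 2*p - 3)/(p - 8)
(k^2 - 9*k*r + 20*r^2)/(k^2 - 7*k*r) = (k^2 - 9*k*r + 20*r^2)/(k*(k - 7*r))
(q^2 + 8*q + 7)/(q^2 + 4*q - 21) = (q + 1)/(q - 3)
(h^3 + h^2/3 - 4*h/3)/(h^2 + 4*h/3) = h - 1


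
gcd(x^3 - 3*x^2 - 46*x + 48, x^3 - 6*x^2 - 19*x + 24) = x^2 - 9*x + 8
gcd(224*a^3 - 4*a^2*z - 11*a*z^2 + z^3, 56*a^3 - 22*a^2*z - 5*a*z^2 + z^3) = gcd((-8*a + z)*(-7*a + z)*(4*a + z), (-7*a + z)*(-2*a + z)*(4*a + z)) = -28*a^2 - 3*a*z + z^2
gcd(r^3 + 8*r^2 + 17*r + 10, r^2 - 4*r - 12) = r + 2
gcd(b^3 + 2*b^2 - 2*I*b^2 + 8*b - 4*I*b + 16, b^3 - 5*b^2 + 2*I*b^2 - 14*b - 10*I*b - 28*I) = b^2 + b*(2 + 2*I) + 4*I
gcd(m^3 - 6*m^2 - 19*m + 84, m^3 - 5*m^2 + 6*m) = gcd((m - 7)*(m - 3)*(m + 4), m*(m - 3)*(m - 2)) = m - 3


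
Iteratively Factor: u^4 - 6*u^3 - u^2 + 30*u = (u + 2)*(u^3 - 8*u^2 + 15*u) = (u - 3)*(u + 2)*(u^2 - 5*u) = (u - 5)*(u - 3)*(u + 2)*(u)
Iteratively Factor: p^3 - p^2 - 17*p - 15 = (p - 5)*(p^2 + 4*p + 3) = (p - 5)*(p + 3)*(p + 1)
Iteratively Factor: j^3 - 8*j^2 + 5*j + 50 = (j + 2)*(j^2 - 10*j + 25) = (j - 5)*(j + 2)*(j - 5)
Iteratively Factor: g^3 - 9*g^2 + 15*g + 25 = (g + 1)*(g^2 - 10*g + 25) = (g - 5)*(g + 1)*(g - 5)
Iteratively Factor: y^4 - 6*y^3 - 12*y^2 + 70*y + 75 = (y - 5)*(y^3 - y^2 - 17*y - 15) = (y - 5)*(y + 1)*(y^2 - 2*y - 15) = (y - 5)^2*(y + 1)*(y + 3)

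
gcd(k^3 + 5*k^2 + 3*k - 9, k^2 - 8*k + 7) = k - 1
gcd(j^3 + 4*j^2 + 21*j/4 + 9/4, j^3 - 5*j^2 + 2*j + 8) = j + 1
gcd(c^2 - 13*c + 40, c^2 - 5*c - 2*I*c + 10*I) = c - 5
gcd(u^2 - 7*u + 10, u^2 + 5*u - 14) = u - 2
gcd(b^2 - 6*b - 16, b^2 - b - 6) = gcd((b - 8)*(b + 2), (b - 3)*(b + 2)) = b + 2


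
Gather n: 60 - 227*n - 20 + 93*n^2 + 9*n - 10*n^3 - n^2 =-10*n^3 + 92*n^2 - 218*n + 40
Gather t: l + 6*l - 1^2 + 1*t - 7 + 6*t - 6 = 7*l + 7*t - 14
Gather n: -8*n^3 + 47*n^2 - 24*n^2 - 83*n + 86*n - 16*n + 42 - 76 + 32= -8*n^3 + 23*n^2 - 13*n - 2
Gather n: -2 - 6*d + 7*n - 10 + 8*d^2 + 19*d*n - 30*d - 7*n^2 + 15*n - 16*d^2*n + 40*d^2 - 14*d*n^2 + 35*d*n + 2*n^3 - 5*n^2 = 48*d^2 - 36*d + 2*n^3 + n^2*(-14*d - 12) + n*(-16*d^2 + 54*d + 22) - 12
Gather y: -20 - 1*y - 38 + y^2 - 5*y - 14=y^2 - 6*y - 72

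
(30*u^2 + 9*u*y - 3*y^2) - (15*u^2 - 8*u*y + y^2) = 15*u^2 + 17*u*y - 4*y^2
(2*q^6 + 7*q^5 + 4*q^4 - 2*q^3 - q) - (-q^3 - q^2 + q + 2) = 2*q^6 + 7*q^5 + 4*q^4 - q^3 + q^2 - 2*q - 2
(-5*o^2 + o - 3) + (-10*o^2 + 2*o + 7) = -15*o^2 + 3*o + 4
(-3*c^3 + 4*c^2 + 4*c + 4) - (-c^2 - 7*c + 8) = -3*c^3 + 5*c^2 + 11*c - 4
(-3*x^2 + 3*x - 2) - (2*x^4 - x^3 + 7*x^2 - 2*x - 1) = -2*x^4 + x^3 - 10*x^2 + 5*x - 1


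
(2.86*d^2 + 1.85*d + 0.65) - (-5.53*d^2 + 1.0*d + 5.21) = 8.39*d^2 + 0.85*d - 4.56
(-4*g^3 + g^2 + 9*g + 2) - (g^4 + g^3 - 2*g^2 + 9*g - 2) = -g^4 - 5*g^3 + 3*g^2 + 4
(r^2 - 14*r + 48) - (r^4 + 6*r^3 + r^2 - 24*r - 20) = -r^4 - 6*r^3 + 10*r + 68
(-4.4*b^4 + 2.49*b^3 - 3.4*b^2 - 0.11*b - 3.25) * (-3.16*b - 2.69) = 13.904*b^5 + 3.9676*b^4 + 4.0459*b^3 + 9.4936*b^2 + 10.5659*b + 8.7425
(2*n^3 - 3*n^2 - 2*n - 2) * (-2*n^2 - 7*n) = -4*n^5 - 8*n^4 + 25*n^3 + 18*n^2 + 14*n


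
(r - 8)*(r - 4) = r^2 - 12*r + 32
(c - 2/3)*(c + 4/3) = c^2 + 2*c/3 - 8/9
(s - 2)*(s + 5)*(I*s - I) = I*s^3 + 2*I*s^2 - 13*I*s + 10*I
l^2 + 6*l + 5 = (l + 1)*(l + 5)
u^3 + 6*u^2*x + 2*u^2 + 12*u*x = u*(u + 2)*(u + 6*x)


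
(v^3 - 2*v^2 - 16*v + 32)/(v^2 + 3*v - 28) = (v^2 + 2*v - 8)/(v + 7)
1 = 1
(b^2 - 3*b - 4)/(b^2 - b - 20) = (-b^2 + 3*b + 4)/(-b^2 + b + 20)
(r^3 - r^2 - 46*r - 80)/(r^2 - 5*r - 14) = (r^2 - 3*r - 40)/(r - 7)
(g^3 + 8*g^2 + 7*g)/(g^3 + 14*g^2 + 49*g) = (g + 1)/(g + 7)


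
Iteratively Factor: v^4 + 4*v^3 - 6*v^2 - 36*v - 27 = (v + 1)*(v^3 + 3*v^2 - 9*v - 27) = (v + 1)*(v + 3)*(v^2 - 9) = (v + 1)*(v + 3)^2*(v - 3)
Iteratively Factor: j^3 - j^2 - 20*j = (j - 5)*(j^2 + 4*j) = j*(j - 5)*(j + 4)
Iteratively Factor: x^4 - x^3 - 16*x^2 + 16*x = (x - 4)*(x^3 + 3*x^2 - 4*x) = (x - 4)*(x + 4)*(x^2 - x) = x*(x - 4)*(x + 4)*(x - 1)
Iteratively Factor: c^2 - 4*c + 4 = (c - 2)*(c - 2)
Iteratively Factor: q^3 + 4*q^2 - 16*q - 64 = (q - 4)*(q^2 + 8*q + 16) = (q - 4)*(q + 4)*(q + 4)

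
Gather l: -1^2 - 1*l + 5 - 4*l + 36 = 40 - 5*l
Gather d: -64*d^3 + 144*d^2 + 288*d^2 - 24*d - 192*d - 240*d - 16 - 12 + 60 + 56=-64*d^3 + 432*d^2 - 456*d + 88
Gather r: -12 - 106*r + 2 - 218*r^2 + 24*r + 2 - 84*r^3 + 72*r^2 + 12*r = -84*r^3 - 146*r^2 - 70*r - 8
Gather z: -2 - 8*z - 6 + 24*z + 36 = 16*z + 28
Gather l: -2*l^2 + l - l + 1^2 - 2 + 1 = -2*l^2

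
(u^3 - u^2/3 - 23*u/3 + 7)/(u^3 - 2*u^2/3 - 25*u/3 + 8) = (3*u - 7)/(3*u - 8)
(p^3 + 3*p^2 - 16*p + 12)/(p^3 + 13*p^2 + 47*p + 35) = (p^3 + 3*p^2 - 16*p + 12)/(p^3 + 13*p^2 + 47*p + 35)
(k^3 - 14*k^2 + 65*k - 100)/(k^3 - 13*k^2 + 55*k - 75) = (k - 4)/(k - 3)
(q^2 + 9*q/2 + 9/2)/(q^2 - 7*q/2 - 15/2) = (q + 3)/(q - 5)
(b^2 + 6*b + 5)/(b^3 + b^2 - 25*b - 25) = 1/(b - 5)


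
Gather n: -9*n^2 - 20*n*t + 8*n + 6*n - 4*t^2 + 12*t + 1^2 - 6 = -9*n^2 + n*(14 - 20*t) - 4*t^2 + 12*t - 5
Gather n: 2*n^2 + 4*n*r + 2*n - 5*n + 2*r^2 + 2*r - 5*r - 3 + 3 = 2*n^2 + n*(4*r - 3) + 2*r^2 - 3*r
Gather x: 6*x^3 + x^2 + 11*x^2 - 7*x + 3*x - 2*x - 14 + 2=6*x^3 + 12*x^2 - 6*x - 12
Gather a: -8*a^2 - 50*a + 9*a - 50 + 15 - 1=-8*a^2 - 41*a - 36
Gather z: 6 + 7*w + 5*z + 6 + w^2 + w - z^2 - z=w^2 + 8*w - z^2 + 4*z + 12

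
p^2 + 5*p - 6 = (p - 1)*(p + 6)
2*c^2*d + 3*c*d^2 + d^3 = d*(c + d)*(2*c + d)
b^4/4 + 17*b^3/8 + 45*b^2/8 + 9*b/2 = b*(b/4 + 1)*(b + 3/2)*(b + 3)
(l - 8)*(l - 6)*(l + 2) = l^3 - 12*l^2 + 20*l + 96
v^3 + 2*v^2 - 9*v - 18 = (v - 3)*(v + 2)*(v + 3)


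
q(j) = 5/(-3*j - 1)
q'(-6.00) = 0.05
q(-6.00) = 0.29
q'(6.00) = 0.04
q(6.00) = -0.26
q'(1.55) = 0.47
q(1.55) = -0.88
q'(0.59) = 1.95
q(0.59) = -1.81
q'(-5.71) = 0.06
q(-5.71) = 0.31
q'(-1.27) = 1.90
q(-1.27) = 1.78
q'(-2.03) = 0.58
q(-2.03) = 0.98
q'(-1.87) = 0.71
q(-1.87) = 1.08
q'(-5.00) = 0.08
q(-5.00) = 0.36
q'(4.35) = 0.08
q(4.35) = -0.36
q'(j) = 15/(-3*j - 1)^2 = 15/(3*j + 1)^2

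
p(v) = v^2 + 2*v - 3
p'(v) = 2*v + 2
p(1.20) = 0.84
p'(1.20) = 4.40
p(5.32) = 35.94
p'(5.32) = 12.64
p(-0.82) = -3.97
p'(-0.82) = 0.36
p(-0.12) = -3.23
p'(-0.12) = 1.76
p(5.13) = 33.58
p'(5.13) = 12.26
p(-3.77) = 3.67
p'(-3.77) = -5.54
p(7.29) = 64.72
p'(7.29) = 16.58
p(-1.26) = -3.93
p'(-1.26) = -0.52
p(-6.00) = 21.00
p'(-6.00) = -10.00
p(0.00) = -3.00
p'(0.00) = 2.00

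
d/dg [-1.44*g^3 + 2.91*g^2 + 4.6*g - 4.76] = -4.32*g^2 + 5.82*g + 4.6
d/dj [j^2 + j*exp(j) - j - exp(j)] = j*exp(j) + 2*j - 1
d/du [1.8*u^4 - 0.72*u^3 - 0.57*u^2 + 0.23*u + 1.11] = 7.2*u^3 - 2.16*u^2 - 1.14*u + 0.23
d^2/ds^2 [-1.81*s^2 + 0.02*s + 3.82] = -3.62000000000000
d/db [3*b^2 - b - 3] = 6*b - 1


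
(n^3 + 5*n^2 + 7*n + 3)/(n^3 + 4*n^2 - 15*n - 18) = (n^2 + 4*n + 3)/(n^2 + 3*n - 18)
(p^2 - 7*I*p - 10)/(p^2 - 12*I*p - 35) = (p - 2*I)/(p - 7*I)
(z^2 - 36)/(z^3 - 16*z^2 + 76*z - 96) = (z + 6)/(z^2 - 10*z + 16)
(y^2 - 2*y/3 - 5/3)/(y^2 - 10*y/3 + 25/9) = 3*(y + 1)/(3*y - 5)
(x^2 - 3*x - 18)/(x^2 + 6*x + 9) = (x - 6)/(x + 3)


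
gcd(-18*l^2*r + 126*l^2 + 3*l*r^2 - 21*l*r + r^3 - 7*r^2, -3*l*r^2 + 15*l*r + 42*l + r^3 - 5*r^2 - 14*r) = -3*l*r + 21*l + r^2 - 7*r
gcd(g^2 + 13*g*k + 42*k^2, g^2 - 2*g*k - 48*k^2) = g + 6*k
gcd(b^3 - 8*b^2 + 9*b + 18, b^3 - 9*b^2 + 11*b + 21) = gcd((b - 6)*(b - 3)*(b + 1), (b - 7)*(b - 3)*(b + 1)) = b^2 - 2*b - 3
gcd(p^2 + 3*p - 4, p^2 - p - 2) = 1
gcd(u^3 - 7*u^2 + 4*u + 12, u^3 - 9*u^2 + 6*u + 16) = u^2 - u - 2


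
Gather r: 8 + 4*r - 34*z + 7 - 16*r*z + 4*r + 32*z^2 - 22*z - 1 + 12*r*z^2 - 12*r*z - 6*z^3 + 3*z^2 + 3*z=r*(12*z^2 - 28*z + 8) - 6*z^3 + 35*z^2 - 53*z + 14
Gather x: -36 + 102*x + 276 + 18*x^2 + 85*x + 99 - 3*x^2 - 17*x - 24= 15*x^2 + 170*x + 315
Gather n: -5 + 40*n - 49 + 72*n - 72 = 112*n - 126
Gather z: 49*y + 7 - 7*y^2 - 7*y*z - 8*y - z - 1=-7*y^2 + 41*y + z*(-7*y - 1) + 6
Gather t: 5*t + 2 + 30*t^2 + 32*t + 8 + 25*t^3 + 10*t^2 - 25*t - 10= 25*t^3 + 40*t^2 + 12*t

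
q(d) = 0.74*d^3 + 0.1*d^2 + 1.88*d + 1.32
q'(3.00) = 22.46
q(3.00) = 27.84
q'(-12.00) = 319.16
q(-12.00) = -1285.56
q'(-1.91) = 9.60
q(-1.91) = -7.06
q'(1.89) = 10.19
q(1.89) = 10.23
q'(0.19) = 2.00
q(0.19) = 1.69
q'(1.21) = 5.37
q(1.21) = 5.05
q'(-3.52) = 28.68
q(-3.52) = -36.33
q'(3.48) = 29.46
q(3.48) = 40.26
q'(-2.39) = 14.08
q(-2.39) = -12.70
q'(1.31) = 5.95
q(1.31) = 5.62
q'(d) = 2.22*d^2 + 0.2*d + 1.88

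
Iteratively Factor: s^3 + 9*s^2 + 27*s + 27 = (s + 3)*(s^2 + 6*s + 9) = (s + 3)^2*(s + 3)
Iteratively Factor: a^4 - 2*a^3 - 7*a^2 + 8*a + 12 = (a - 3)*(a^3 + a^2 - 4*a - 4) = (a - 3)*(a + 2)*(a^2 - a - 2) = (a - 3)*(a - 2)*(a + 2)*(a + 1)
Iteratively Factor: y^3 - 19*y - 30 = (y + 2)*(y^2 - 2*y - 15) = (y + 2)*(y + 3)*(y - 5)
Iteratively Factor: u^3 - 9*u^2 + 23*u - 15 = (u - 1)*(u^2 - 8*u + 15) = (u - 5)*(u - 1)*(u - 3)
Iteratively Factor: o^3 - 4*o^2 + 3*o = (o)*(o^2 - 4*o + 3) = o*(o - 1)*(o - 3)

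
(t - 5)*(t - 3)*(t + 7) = t^3 - t^2 - 41*t + 105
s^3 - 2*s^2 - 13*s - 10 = (s - 5)*(s + 1)*(s + 2)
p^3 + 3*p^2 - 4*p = p*(p - 1)*(p + 4)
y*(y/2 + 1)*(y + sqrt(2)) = y^3/2 + sqrt(2)*y^2/2 + y^2 + sqrt(2)*y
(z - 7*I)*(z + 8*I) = z^2 + I*z + 56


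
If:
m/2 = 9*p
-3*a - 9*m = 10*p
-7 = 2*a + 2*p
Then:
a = -602/169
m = 189/169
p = 21/338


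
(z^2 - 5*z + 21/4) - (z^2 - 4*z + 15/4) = 3/2 - z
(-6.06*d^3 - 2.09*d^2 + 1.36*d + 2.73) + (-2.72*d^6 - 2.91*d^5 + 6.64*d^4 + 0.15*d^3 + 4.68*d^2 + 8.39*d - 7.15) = -2.72*d^6 - 2.91*d^5 + 6.64*d^4 - 5.91*d^3 + 2.59*d^2 + 9.75*d - 4.42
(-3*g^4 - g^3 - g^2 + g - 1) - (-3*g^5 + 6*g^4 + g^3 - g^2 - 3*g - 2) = 3*g^5 - 9*g^4 - 2*g^3 + 4*g + 1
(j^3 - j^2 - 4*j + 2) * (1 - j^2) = -j^5 + j^4 + 5*j^3 - 3*j^2 - 4*j + 2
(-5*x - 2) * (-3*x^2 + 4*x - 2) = 15*x^3 - 14*x^2 + 2*x + 4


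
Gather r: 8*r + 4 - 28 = 8*r - 24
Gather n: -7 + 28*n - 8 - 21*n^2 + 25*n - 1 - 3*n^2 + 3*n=-24*n^2 + 56*n - 16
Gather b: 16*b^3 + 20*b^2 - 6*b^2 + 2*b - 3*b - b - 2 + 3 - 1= 16*b^3 + 14*b^2 - 2*b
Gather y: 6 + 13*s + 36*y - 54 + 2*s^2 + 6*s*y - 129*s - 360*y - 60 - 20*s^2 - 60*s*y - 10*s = -18*s^2 - 126*s + y*(-54*s - 324) - 108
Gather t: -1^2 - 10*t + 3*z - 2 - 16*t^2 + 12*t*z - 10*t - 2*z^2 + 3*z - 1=-16*t^2 + t*(12*z - 20) - 2*z^2 + 6*z - 4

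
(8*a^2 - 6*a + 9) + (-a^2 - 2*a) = 7*a^2 - 8*a + 9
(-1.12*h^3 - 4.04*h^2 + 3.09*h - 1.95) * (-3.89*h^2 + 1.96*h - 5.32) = 4.3568*h^5 + 13.5204*h^4 - 13.9801*h^3 + 35.1347*h^2 - 20.2608*h + 10.374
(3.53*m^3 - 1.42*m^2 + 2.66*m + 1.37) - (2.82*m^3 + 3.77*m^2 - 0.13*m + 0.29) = 0.71*m^3 - 5.19*m^2 + 2.79*m + 1.08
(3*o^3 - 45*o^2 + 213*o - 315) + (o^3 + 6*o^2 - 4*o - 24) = 4*o^3 - 39*o^2 + 209*o - 339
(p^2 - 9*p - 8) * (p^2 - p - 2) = p^4 - 10*p^3 - p^2 + 26*p + 16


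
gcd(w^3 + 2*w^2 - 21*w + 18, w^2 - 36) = w + 6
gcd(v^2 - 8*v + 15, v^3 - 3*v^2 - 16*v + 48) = v - 3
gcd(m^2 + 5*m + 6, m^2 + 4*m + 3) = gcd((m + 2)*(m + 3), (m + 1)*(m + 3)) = m + 3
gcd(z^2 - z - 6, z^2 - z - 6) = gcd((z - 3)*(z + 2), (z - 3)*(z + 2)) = z^2 - z - 6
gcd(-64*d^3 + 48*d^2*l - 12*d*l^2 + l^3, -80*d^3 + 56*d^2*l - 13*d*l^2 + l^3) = 16*d^2 - 8*d*l + l^2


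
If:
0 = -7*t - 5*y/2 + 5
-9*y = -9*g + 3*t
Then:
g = 37*y/42 + 5/21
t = 5/7 - 5*y/14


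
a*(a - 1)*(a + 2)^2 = a^4 + 3*a^3 - 4*a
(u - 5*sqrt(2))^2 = u^2 - 10*sqrt(2)*u + 50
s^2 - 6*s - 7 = (s - 7)*(s + 1)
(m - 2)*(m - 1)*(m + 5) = m^3 + 2*m^2 - 13*m + 10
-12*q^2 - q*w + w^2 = (-4*q + w)*(3*q + w)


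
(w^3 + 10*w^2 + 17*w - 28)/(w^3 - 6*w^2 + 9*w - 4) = (w^2 + 11*w + 28)/(w^2 - 5*w + 4)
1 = 1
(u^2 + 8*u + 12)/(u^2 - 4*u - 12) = (u + 6)/(u - 6)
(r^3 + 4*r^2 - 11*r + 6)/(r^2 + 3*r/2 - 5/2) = 2*(r^2 + 5*r - 6)/(2*r + 5)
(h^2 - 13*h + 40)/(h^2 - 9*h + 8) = (h - 5)/(h - 1)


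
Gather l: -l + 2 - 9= -l - 7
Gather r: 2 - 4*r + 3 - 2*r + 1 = 6 - 6*r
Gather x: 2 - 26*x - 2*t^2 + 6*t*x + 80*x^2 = -2*t^2 + 80*x^2 + x*(6*t - 26) + 2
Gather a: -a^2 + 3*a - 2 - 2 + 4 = -a^2 + 3*a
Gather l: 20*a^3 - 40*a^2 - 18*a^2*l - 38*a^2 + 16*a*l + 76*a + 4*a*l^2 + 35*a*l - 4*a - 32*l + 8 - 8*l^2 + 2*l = 20*a^3 - 78*a^2 + 72*a + l^2*(4*a - 8) + l*(-18*a^2 + 51*a - 30) + 8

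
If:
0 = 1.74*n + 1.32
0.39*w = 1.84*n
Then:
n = -0.76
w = -3.58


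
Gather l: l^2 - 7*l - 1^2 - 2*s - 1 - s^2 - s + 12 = l^2 - 7*l - s^2 - 3*s + 10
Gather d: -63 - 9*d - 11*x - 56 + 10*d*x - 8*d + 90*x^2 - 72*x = d*(10*x - 17) + 90*x^2 - 83*x - 119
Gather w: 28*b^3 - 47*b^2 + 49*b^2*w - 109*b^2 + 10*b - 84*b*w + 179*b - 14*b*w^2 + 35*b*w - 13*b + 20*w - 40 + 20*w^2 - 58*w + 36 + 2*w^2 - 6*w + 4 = 28*b^3 - 156*b^2 + 176*b + w^2*(22 - 14*b) + w*(49*b^2 - 49*b - 44)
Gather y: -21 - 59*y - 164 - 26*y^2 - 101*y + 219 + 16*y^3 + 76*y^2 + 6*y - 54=16*y^3 + 50*y^2 - 154*y - 20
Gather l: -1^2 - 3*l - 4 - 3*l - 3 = -6*l - 8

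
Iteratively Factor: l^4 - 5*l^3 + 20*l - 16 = (l - 4)*(l^3 - l^2 - 4*l + 4) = (l - 4)*(l - 1)*(l^2 - 4) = (l - 4)*(l - 1)*(l + 2)*(l - 2)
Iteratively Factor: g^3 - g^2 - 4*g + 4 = (g - 1)*(g^2 - 4) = (g - 1)*(g + 2)*(g - 2)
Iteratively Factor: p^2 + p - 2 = (p - 1)*(p + 2)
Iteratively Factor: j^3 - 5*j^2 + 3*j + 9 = (j - 3)*(j^2 - 2*j - 3) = (j - 3)^2*(j + 1)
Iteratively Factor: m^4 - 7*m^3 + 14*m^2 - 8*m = (m - 1)*(m^3 - 6*m^2 + 8*m) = (m - 2)*(m - 1)*(m^2 - 4*m) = m*(m - 2)*(m - 1)*(m - 4)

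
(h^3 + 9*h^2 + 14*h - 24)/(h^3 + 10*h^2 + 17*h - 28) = (h + 6)/(h + 7)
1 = 1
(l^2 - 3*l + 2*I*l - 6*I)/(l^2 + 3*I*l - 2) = (l - 3)/(l + I)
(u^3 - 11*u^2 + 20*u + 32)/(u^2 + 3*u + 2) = (u^2 - 12*u + 32)/(u + 2)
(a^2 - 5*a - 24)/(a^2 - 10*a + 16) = (a + 3)/(a - 2)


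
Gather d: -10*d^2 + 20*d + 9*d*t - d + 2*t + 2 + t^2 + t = -10*d^2 + d*(9*t + 19) + t^2 + 3*t + 2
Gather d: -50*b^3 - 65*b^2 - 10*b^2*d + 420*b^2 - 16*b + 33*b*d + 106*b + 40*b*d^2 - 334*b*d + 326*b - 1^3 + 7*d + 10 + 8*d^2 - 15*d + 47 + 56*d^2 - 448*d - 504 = -50*b^3 + 355*b^2 + 416*b + d^2*(40*b + 64) + d*(-10*b^2 - 301*b - 456) - 448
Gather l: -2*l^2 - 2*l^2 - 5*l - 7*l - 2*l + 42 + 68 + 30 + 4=-4*l^2 - 14*l + 144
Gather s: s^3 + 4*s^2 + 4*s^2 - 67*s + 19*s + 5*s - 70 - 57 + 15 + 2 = s^3 + 8*s^2 - 43*s - 110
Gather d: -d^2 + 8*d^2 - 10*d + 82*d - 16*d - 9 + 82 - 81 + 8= 7*d^2 + 56*d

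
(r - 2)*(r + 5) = r^2 + 3*r - 10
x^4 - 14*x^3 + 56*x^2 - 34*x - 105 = (x - 7)*(x - 5)*(x - 3)*(x + 1)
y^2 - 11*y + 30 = (y - 6)*(y - 5)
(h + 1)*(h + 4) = h^2 + 5*h + 4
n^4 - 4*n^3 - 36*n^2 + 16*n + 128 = (n - 8)*(n - 2)*(n + 2)*(n + 4)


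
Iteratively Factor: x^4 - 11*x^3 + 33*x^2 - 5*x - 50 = (x - 5)*(x^3 - 6*x^2 + 3*x + 10) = (x - 5)*(x + 1)*(x^2 - 7*x + 10) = (x - 5)*(x - 2)*(x + 1)*(x - 5)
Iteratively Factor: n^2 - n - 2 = (n - 2)*(n + 1)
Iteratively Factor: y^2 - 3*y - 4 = (y + 1)*(y - 4)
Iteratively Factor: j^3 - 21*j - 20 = (j + 1)*(j^2 - j - 20) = (j + 1)*(j + 4)*(j - 5)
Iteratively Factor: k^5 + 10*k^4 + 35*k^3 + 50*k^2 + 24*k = (k + 2)*(k^4 + 8*k^3 + 19*k^2 + 12*k) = (k + 1)*(k + 2)*(k^3 + 7*k^2 + 12*k) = (k + 1)*(k + 2)*(k + 3)*(k^2 + 4*k) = (k + 1)*(k + 2)*(k + 3)*(k + 4)*(k)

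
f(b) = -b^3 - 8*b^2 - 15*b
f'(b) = -3*b^2 - 16*b - 15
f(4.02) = -254.55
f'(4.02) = -127.80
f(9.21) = -1597.97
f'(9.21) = -416.83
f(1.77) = -57.16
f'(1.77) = -52.72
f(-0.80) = 7.39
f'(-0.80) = -4.12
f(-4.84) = -1.42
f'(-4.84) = -7.84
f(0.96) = -22.66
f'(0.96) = -33.12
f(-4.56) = -3.13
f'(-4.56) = -4.42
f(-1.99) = 6.05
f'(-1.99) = 4.96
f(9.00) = -1512.00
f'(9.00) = -402.00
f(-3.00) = 0.00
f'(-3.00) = 6.00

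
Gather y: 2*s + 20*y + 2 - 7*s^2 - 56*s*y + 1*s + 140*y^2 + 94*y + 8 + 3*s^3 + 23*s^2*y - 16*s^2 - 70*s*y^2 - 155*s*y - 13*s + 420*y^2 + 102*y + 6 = 3*s^3 - 23*s^2 - 10*s + y^2*(560 - 70*s) + y*(23*s^2 - 211*s + 216) + 16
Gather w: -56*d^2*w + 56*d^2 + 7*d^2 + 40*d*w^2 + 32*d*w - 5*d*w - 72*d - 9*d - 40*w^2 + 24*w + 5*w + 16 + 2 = 63*d^2 - 81*d + w^2*(40*d - 40) + w*(-56*d^2 + 27*d + 29) + 18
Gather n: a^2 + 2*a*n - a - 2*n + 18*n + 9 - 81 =a^2 - a + n*(2*a + 16) - 72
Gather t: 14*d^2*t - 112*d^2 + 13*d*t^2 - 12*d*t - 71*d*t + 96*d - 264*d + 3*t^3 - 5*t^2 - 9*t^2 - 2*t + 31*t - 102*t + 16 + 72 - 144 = -112*d^2 - 168*d + 3*t^3 + t^2*(13*d - 14) + t*(14*d^2 - 83*d - 73) - 56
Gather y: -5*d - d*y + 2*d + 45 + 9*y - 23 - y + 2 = -3*d + y*(8 - d) + 24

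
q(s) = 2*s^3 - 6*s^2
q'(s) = 6*s^2 - 12*s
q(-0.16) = -0.16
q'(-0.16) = 2.07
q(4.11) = 37.50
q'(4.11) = 52.03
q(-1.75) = -29.09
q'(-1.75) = 39.38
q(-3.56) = -166.28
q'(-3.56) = 118.76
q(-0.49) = -1.68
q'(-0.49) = 7.32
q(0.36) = -0.68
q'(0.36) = -3.54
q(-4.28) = -266.72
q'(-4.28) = 161.27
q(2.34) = -7.23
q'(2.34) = 4.77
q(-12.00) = -4320.00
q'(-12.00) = 1008.00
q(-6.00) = -648.00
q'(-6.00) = 288.00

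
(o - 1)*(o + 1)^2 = o^3 + o^2 - o - 1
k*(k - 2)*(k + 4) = k^3 + 2*k^2 - 8*k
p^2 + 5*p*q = p*(p + 5*q)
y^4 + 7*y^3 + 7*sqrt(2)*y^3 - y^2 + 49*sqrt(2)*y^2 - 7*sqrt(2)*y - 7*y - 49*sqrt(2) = (y - 1)*(y + 1)*(y + 7)*(y + 7*sqrt(2))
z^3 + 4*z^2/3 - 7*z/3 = z*(z - 1)*(z + 7/3)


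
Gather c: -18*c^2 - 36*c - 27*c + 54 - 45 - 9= -18*c^2 - 63*c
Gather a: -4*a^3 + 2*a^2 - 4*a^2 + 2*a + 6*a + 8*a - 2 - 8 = -4*a^3 - 2*a^2 + 16*a - 10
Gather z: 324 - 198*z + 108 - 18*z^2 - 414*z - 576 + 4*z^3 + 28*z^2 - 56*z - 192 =4*z^3 + 10*z^2 - 668*z - 336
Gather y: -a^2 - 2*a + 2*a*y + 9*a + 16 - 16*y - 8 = -a^2 + 7*a + y*(2*a - 16) + 8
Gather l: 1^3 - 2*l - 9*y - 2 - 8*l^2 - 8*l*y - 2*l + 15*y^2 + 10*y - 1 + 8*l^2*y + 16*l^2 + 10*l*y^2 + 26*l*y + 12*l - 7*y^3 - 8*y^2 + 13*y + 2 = l^2*(8*y + 8) + l*(10*y^2 + 18*y + 8) - 7*y^3 + 7*y^2 + 14*y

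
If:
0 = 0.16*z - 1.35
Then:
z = 8.44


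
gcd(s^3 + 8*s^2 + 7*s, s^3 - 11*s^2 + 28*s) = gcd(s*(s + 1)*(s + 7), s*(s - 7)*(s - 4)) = s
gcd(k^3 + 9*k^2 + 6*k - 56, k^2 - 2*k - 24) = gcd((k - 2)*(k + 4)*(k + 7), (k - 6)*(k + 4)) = k + 4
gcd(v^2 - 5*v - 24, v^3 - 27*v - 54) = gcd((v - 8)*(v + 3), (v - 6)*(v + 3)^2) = v + 3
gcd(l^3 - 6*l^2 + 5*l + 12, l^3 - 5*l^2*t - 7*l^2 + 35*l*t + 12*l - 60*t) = l^2 - 7*l + 12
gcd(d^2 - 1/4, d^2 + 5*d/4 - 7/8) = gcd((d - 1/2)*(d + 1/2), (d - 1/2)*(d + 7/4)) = d - 1/2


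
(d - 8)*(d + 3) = d^2 - 5*d - 24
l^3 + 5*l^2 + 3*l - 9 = (l - 1)*(l + 3)^2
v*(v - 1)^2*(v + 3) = v^4 + v^3 - 5*v^2 + 3*v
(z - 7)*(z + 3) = z^2 - 4*z - 21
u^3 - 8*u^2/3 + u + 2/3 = (u - 2)*(u - 1)*(u + 1/3)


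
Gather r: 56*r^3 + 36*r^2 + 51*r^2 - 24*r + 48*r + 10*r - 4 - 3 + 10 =56*r^3 + 87*r^2 + 34*r + 3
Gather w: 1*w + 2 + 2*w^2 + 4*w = 2*w^2 + 5*w + 2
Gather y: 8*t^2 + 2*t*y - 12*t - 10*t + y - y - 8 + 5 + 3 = 8*t^2 + 2*t*y - 22*t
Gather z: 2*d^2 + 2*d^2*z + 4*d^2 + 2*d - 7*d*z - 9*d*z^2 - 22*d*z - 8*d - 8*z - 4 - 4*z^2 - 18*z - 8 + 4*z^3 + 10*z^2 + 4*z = 6*d^2 - 6*d + 4*z^3 + z^2*(6 - 9*d) + z*(2*d^2 - 29*d - 22) - 12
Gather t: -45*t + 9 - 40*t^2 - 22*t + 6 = -40*t^2 - 67*t + 15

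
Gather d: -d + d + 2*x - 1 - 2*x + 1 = 0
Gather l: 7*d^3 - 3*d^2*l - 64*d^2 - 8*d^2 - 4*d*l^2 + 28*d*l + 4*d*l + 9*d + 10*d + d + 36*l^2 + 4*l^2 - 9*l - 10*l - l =7*d^3 - 72*d^2 + 20*d + l^2*(40 - 4*d) + l*(-3*d^2 + 32*d - 20)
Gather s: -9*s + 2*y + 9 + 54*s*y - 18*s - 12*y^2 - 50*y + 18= s*(54*y - 27) - 12*y^2 - 48*y + 27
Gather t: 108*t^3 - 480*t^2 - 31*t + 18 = 108*t^3 - 480*t^2 - 31*t + 18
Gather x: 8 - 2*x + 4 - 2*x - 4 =8 - 4*x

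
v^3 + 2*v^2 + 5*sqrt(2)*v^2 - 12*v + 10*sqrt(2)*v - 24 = (v + 2)*(v - sqrt(2))*(v + 6*sqrt(2))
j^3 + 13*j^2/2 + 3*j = j*(j + 1/2)*(j + 6)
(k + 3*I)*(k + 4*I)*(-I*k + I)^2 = -k^4 + 2*k^3 - 7*I*k^3 + 11*k^2 + 14*I*k^2 - 24*k - 7*I*k + 12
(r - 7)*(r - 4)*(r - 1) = r^3 - 12*r^2 + 39*r - 28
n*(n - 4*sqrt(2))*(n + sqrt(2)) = n^3 - 3*sqrt(2)*n^2 - 8*n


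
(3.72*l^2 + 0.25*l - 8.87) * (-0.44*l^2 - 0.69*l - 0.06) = -1.6368*l^4 - 2.6768*l^3 + 3.5071*l^2 + 6.1053*l + 0.5322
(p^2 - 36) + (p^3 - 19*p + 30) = p^3 + p^2 - 19*p - 6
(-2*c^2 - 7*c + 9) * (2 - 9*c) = 18*c^3 + 59*c^2 - 95*c + 18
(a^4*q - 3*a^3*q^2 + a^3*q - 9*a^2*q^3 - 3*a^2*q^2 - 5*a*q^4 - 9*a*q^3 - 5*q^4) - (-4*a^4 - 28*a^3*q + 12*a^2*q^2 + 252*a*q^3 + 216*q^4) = a^4*q + 4*a^4 - 3*a^3*q^2 + 29*a^3*q - 9*a^2*q^3 - 15*a^2*q^2 - 5*a*q^4 - 261*a*q^3 - 221*q^4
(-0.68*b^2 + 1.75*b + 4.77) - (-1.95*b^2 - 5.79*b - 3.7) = 1.27*b^2 + 7.54*b + 8.47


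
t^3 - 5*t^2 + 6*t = t*(t - 3)*(t - 2)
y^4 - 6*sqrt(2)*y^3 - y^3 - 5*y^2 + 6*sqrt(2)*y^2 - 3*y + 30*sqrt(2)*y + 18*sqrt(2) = (y - 3)*(y + 1)^2*(y - 6*sqrt(2))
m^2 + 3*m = m*(m + 3)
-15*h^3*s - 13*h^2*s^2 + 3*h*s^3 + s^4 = s*(-3*h + s)*(h + s)*(5*h + s)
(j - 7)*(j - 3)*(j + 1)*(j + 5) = j^4 - 4*j^3 - 34*j^2 + 76*j + 105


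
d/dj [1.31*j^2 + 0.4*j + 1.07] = 2.62*j + 0.4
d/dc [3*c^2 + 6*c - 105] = 6*c + 6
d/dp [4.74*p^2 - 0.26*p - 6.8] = 9.48*p - 0.26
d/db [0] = 0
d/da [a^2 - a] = 2*a - 1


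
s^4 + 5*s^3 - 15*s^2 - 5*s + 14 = (s - 2)*(s - 1)*(s + 1)*(s + 7)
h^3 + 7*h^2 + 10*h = h*(h + 2)*(h + 5)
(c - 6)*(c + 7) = c^2 + c - 42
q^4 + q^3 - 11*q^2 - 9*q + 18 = (q - 3)*(q - 1)*(q + 2)*(q + 3)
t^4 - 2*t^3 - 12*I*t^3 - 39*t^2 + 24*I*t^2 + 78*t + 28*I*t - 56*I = (t - 2)*(t - 7*I)*(t - 4*I)*(t - I)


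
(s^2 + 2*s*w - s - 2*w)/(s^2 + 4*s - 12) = (s^2 + 2*s*w - s - 2*w)/(s^2 + 4*s - 12)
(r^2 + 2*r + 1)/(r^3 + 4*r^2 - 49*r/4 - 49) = 4*(r^2 + 2*r + 1)/(4*r^3 + 16*r^2 - 49*r - 196)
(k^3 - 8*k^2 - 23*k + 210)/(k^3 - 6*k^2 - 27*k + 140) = (k - 6)/(k - 4)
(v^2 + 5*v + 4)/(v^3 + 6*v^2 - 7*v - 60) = (v + 1)/(v^2 + 2*v - 15)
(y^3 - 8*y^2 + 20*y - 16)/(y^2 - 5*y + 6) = (y^2 - 6*y + 8)/(y - 3)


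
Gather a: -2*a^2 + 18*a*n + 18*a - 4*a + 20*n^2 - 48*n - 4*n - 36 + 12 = -2*a^2 + a*(18*n + 14) + 20*n^2 - 52*n - 24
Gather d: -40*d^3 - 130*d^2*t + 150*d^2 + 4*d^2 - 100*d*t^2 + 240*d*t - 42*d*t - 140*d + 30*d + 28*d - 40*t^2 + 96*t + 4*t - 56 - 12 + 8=-40*d^3 + d^2*(154 - 130*t) + d*(-100*t^2 + 198*t - 82) - 40*t^2 + 100*t - 60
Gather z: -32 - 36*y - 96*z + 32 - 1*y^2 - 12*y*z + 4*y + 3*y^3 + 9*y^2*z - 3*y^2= 3*y^3 - 4*y^2 - 32*y + z*(9*y^2 - 12*y - 96)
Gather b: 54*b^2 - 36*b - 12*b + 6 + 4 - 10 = 54*b^2 - 48*b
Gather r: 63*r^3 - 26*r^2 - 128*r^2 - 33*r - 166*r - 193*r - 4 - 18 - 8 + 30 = 63*r^3 - 154*r^2 - 392*r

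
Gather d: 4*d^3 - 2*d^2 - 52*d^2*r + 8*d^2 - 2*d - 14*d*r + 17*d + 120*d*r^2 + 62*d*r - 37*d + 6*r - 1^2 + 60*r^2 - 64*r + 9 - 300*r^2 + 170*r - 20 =4*d^3 + d^2*(6 - 52*r) + d*(120*r^2 + 48*r - 22) - 240*r^2 + 112*r - 12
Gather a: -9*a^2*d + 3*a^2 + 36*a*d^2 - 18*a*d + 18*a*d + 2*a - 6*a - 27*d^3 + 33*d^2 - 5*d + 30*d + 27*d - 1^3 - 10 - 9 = a^2*(3 - 9*d) + a*(36*d^2 - 4) - 27*d^3 + 33*d^2 + 52*d - 20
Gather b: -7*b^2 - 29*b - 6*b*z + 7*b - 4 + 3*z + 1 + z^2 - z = -7*b^2 + b*(-6*z - 22) + z^2 + 2*z - 3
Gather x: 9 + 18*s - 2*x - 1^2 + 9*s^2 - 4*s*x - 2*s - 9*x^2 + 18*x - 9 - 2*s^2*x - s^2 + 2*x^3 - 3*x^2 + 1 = 8*s^2 + 16*s + 2*x^3 - 12*x^2 + x*(-2*s^2 - 4*s + 16)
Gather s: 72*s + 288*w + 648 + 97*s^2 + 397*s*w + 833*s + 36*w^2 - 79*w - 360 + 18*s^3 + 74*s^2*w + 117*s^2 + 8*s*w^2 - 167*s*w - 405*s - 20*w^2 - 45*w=18*s^3 + s^2*(74*w + 214) + s*(8*w^2 + 230*w + 500) + 16*w^2 + 164*w + 288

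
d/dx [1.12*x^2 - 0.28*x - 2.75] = 2.24*x - 0.28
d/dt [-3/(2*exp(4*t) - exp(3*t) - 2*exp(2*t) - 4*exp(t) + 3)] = (24*exp(3*t) - 9*exp(2*t) - 12*exp(t) - 12)*exp(t)/(-2*exp(4*t) + exp(3*t) + 2*exp(2*t) + 4*exp(t) - 3)^2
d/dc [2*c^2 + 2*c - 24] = 4*c + 2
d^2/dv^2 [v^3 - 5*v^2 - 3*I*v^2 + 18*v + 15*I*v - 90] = 6*v - 10 - 6*I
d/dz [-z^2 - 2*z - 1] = -2*z - 2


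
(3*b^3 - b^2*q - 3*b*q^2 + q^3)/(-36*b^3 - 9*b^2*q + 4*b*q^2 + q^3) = (-b^2 + q^2)/(12*b^2 + 7*b*q + q^2)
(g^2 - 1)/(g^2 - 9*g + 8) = (g + 1)/(g - 8)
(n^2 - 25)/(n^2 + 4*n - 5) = (n - 5)/(n - 1)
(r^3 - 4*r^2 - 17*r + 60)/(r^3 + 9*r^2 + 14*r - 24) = (r^2 - 8*r + 15)/(r^2 + 5*r - 6)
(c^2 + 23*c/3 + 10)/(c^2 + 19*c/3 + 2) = (3*c + 5)/(3*c + 1)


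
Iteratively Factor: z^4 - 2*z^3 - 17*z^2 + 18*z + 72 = (z + 3)*(z^3 - 5*z^2 - 2*z + 24) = (z - 4)*(z + 3)*(z^2 - z - 6) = (z - 4)*(z - 3)*(z + 3)*(z + 2)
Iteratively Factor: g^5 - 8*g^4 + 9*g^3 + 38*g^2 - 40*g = (g - 5)*(g^4 - 3*g^3 - 6*g^2 + 8*g) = (g - 5)*(g - 1)*(g^3 - 2*g^2 - 8*g) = (g - 5)*(g - 4)*(g - 1)*(g^2 + 2*g) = (g - 5)*(g - 4)*(g - 1)*(g + 2)*(g)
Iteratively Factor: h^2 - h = (h)*(h - 1)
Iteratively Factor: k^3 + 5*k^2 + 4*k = (k + 1)*(k^2 + 4*k) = k*(k + 1)*(k + 4)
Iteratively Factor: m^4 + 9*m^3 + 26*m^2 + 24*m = (m + 2)*(m^3 + 7*m^2 + 12*m) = m*(m + 2)*(m^2 + 7*m + 12) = m*(m + 2)*(m + 3)*(m + 4)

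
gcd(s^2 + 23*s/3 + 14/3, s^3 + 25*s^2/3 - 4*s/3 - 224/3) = s + 7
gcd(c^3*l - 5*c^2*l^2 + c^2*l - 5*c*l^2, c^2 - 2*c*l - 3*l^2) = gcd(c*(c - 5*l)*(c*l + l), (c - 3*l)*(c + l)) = 1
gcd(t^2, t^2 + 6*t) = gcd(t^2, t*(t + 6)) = t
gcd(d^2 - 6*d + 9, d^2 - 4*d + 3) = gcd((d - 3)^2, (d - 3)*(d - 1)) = d - 3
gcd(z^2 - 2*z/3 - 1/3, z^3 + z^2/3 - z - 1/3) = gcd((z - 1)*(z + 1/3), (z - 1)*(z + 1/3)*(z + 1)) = z^2 - 2*z/3 - 1/3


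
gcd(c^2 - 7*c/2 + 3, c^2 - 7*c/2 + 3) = c^2 - 7*c/2 + 3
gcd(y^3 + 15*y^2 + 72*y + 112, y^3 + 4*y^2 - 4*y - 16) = y + 4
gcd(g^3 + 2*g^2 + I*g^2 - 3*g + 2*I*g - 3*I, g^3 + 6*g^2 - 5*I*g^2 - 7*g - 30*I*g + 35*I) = g - 1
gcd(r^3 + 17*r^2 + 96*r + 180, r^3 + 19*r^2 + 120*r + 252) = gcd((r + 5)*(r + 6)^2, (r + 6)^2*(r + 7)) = r^2 + 12*r + 36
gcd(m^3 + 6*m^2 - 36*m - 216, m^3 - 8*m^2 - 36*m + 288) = m^2 - 36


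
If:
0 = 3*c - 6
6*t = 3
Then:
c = 2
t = 1/2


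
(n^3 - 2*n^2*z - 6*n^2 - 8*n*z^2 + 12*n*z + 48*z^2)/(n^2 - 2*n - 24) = (n^2 - 2*n*z - 8*z^2)/(n + 4)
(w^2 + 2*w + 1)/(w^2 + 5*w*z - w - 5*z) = (w^2 + 2*w + 1)/(w^2 + 5*w*z - w - 5*z)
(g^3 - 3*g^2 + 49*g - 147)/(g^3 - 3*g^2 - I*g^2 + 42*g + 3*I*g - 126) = (g + 7*I)/(g + 6*I)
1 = 1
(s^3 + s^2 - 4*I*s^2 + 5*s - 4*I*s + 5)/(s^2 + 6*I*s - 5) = (s^2 + s*(1 - 5*I) - 5*I)/(s + 5*I)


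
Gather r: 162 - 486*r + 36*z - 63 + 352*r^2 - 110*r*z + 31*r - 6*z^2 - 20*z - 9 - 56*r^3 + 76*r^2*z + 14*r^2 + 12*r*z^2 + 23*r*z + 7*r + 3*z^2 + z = -56*r^3 + r^2*(76*z + 366) + r*(12*z^2 - 87*z - 448) - 3*z^2 + 17*z + 90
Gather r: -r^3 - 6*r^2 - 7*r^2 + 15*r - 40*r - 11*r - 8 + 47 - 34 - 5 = -r^3 - 13*r^2 - 36*r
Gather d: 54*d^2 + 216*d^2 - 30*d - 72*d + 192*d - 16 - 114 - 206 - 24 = 270*d^2 + 90*d - 360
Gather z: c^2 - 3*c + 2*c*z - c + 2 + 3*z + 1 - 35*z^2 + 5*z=c^2 - 4*c - 35*z^2 + z*(2*c + 8) + 3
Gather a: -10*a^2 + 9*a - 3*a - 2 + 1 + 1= -10*a^2 + 6*a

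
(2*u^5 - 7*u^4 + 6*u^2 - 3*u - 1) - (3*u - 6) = 2*u^5 - 7*u^4 + 6*u^2 - 6*u + 5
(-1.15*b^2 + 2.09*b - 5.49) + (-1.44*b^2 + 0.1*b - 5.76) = -2.59*b^2 + 2.19*b - 11.25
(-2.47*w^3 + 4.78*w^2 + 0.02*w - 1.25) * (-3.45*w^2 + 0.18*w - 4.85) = 8.5215*w^5 - 16.9356*w^4 + 12.7709*w^3 - 18.8669*w^2 - 0.322*w + 6.0625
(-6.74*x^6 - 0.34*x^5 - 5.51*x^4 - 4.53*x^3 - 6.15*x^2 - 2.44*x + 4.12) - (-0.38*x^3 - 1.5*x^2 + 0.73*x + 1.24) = -6.74*x^6 - 0.34*x^5 - 5.51*x^4 - 4.15*x^3 - 4.65*x^2 - 3.17*x + 2.88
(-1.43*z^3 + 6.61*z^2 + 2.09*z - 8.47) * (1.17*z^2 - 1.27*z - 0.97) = -1.6731*z^5 + 9.5498*z^4 - 4.5623*z^3 - 18.9759*z^2 + 8.7296*z + 8.2159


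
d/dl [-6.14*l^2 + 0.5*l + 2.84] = 0.5 - 12.28*l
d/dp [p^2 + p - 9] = 2*p + 1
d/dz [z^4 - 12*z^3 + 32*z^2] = 4*z*(z^2 - 9*z + 16)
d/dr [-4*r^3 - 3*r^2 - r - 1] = -12*r^2 - 6*r - 1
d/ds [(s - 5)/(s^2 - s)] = (-s^2 + 10*s - 5)/(s^2*(s^2 - 2*s + 1))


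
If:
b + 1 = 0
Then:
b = -1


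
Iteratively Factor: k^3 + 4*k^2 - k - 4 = (k + 1)*(k^2 + 3*k - 4) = (k - 1)*(k + 1)*(k + 4)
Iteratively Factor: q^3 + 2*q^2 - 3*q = (q)*(q^2 + 2*q - 3) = q*(q + 3)*(q - 1)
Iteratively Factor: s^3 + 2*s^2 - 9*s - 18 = (s + 3)*(s^2 - s - 6) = (s - 3)*(s + 3)*(s + 2)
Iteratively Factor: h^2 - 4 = (h + 2)*(h - 2)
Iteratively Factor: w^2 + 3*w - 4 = (w - 1)*(w + 4)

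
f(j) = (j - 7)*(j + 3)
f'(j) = 2*j - 4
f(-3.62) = 6.58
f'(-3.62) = -11.24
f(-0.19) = -20.20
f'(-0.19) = -4.38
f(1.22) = -24.39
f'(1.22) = -1.56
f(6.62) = -3.66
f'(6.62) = 9.24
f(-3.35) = 3.62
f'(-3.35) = -10.70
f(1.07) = -24.14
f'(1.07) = -1.86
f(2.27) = -24.93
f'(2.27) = 0.54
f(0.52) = -22.81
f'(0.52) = -2.96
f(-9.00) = 96.00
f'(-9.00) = -22.00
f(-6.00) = 39.00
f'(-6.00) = -16.00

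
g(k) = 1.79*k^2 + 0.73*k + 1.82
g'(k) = 3.58*k + 0.73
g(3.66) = 28.47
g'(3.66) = 13.83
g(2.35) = 13.42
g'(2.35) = 9.14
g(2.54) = 15.22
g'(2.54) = 9.82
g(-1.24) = 3.67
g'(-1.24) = -3.71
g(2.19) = 12.00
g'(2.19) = 8.57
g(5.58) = 61.63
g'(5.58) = 20.71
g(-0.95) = 2.74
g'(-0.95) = -2.67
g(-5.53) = 52.52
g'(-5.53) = -19.07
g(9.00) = 153.38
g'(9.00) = 32.95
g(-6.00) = 61.88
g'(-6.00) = -20.75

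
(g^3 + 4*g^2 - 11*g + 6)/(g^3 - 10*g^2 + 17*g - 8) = (g + 6)/(g - 8)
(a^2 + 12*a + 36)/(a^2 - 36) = (a + 6)/(a - 6)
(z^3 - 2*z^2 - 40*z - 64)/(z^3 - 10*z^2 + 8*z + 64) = (z + 4)/(z - 4)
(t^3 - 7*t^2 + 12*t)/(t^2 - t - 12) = t*(t - 3)/(t + 3)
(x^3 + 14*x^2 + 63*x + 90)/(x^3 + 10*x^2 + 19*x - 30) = (x + 3)/(x - 1)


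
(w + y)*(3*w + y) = 3*w^2 + 4*w*y + y^2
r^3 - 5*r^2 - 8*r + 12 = (r - 6)*(r - 1)*(r + 2)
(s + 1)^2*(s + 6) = s^3 + 8*s^2 + 13*s + 6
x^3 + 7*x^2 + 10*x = x*(x + 2)*(x + 5)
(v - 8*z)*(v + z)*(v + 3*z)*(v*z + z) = v^4*z - 4*v^3*z^2 + v^3*z - 29*v^2*z^3 - 4*v^2*z^2 - 24*v*z^4 - 29*v*z^3 - 24*z^4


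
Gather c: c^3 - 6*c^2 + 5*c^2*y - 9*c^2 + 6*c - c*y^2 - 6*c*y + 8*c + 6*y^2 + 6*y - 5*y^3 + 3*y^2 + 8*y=c^3 + c^2*(5*y - 15) + c*(-y^2 - 6*y + 14) - 5*y^3 + 9*y^2 + 14*y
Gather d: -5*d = -5*d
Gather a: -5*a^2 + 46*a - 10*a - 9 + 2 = -5*a^2 + 36*a - 7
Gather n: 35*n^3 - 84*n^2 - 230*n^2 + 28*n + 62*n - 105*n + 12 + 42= 35*n^3 - 314*n^2 - 15*n + 54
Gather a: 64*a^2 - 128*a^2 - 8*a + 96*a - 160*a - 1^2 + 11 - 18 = -64*a^2 - 72*a - 8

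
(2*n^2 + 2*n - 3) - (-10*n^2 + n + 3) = 12*n^2 + n - 6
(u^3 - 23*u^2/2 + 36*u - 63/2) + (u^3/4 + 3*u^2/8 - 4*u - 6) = 5*u^3/4 - 89*u^2/8 + 32*u - 75/2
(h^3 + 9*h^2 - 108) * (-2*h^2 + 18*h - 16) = -2*h^5 + 146*h^3 + 72*h^2 - 1944*h + 1728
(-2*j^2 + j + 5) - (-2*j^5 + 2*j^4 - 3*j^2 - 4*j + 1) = 2*j^5 - 2*j^4 + j^2 + 5*j + 4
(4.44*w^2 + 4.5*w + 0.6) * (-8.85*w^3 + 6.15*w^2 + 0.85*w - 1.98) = -39.294*w^5 - 12.519*w^4 + 26.139*w^3 - 1.2762*w^2 - 8.4*w - 1.188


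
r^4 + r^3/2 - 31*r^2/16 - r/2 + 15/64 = (r - 5/4)*(r - 1/4)*(r + 1/2)*(r + 3/2)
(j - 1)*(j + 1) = j^2 - 1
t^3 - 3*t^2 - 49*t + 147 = (t - 7)*(t - 3)*(t + 7)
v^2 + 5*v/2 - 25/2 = (v - 5/2)*(v + 5)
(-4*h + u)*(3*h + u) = -12*h^2 - h*u + u^2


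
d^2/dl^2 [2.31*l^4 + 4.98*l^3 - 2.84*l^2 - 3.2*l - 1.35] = 27.72*l^2 + 29.88*l - 5.68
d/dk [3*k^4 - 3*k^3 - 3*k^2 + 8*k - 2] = 12*k^3 - 9*k^2 - 6*k + 8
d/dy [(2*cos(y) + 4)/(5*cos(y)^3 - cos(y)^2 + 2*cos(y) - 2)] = (7*cos(y) + 29*cos(2*y) + 5*cos(3*y) + 41)*sin(y)/(5*cos(y)^3 - cos(y)^2 + 2*cos(y) - 2)^2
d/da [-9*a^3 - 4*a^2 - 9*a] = -27*a^2 - 8*a - 9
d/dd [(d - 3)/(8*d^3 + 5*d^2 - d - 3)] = (8*d^3 + 5*d^2 - d - (d - 3)*(24*d^2 + 10*d - 1) - 3)/(8*d^3 + 5*d^2 - d - 3)^2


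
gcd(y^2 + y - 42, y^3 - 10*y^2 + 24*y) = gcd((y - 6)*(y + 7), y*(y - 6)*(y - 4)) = y - 6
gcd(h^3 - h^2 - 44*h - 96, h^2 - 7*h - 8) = h - 8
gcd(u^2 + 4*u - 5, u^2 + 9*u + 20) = u + 5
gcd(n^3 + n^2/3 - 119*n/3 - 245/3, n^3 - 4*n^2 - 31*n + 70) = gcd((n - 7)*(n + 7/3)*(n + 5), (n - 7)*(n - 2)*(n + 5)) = n^2 - 2*n - 35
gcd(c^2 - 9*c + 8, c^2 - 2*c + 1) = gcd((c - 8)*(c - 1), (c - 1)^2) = c - 1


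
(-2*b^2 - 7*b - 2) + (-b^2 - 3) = -3*b^2 - 7*b - 5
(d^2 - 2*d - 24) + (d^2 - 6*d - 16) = 2*d^2 - 8*d - 40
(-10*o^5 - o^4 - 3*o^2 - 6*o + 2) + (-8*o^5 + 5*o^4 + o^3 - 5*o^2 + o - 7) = -18*o^5 + 4*o^4 + o^3 - 8*o^2 - 5*o - 5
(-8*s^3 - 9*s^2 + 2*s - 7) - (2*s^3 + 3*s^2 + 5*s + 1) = -10*s^3 - 12*s^2 - 3*s - 8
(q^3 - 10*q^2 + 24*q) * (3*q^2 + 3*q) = 3*q^5 - 27*q^4 + 42*q^3 + 72*q^2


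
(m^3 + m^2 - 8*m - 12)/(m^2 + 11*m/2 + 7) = 2*(m^2 - m - 6)/(2*m + 7)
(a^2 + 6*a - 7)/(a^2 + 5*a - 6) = (a + 7)/(a + 6)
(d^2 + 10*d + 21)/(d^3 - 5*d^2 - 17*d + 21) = (d + 7)/(d^2 - 8*d + 7)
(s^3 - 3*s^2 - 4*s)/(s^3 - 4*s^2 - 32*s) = (-s^2 + 3*s + 4)/(-s^2 + 4*s + 32)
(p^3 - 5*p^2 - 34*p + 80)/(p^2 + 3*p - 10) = p - 8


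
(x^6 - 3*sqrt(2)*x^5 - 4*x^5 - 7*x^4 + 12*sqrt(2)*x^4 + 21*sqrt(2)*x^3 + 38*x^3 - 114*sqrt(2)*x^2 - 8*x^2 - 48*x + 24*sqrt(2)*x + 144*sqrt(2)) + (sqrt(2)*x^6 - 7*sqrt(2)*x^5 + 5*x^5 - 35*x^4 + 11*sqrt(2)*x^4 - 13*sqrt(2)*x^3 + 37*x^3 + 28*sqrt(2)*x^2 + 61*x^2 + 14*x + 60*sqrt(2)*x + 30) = x^6 + sqrt(2)*x^6 - 10*sqrt(2)*x^5 + x^5 - 42*x^4 + 23*sqrt(2)*x^4 + 8*sqrt(2)*x^3 + 75*x^3 - 86*sqrt(2)*x^2 + 53*x^2 - 34*x + 84*sqrt(2)*x + 30 + 144*sqrt(2)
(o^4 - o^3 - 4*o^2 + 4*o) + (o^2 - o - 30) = o^4 - o^3 - 3*o^2 + 3*o - 30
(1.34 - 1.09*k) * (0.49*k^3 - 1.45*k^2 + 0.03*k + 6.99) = -0.5341*k^4 + 2.2371*k^3 - 1.9757*k^2 - 7.5789*k + 9.3666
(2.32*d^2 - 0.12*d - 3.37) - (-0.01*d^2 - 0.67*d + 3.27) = 2.33*d^2 + 0.55*d - 6.64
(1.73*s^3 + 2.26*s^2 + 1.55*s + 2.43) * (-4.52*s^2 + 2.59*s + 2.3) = -7.8196*s^5 - 5.7345*s^4 + 2.8264*s^3 - 1.7711*s^2 + 9.8587*s + 5.589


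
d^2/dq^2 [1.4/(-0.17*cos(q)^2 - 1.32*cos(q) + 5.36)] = (0.16184*(1 - cos(q)^2)^2 + 0.942479999999999*cos(q)^3 + 7.623*cos(q)^2 + 8.02032*cos(q) - 7.59192)/(0.17*cos(q)^2 + 1.32*cos(q) - 5.36)^3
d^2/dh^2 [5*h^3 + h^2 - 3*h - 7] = 30*h + 2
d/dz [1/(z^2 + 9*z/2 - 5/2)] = 2*(-4*z - 9)/(2*z^2 + 9*z - 5)^2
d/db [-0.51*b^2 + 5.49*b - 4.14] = 5.49 - 1.02*b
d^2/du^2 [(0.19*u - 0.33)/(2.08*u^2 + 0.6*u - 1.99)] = ((1.1448 - 2.3712*u)*(2.08*u^2 + 0.6*u - 1.99) + (0.19*u - 0.33)*(4.16*u + 0.6)*(8.32*u + 1.2))/(2.08*u^2 + 0.6*u - 1.99)^3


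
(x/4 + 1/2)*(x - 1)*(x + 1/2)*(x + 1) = x^4/4 + 5*x^3/8 - 5*x/8 - 1/4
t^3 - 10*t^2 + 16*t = t*(t - 8)*(t - 2)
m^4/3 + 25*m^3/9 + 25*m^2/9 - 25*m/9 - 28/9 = (m/3 + 1/3)*(m - 1)*(m + 4/3)*(m + 7)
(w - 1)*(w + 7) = w^2 + 6*w - 7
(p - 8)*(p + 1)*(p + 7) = p^3 - 57*p - 56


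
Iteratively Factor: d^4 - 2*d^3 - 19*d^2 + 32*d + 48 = (d + 1)*(d^3 - 3*d^2 - 16*d + 48) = (d - 4)*(d + 1)*(d^2 + d - 12) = (d - 4)*(d + 1)*(d + 4)*(d - 3)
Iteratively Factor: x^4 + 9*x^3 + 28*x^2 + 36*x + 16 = (x + 4)*(x^3 + 5*x^2 + 8*x + 4) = (x + 2)*(x + 4)*(x^2 + 3*x + 2) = (x + 1)*(x + 2)*(x + 4)*(x + 2)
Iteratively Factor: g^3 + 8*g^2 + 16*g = (g + 4)*(g^2 + 4*g) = g*(g + 4)*(g + 4)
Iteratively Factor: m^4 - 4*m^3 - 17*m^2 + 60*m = (m - 3)*(m^3 - m^2 - 20*m) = (m - 5)*(m - 3)*(m^2 + 4*m) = m*(m - 5)*(m - 3)*(m + 4)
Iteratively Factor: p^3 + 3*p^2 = (p)*(p^2 + 3*p) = p^2*(p + 3)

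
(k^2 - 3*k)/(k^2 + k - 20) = k*(k - 3)/(k^2 + k - 20)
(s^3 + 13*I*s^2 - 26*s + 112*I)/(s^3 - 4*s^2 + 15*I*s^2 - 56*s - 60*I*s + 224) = (s - 2*I)/(s - 4)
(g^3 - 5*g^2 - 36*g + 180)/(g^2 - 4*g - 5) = (g^2 - 36)/(g + 1)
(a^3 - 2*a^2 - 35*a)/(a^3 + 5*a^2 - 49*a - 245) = a/(a + 7)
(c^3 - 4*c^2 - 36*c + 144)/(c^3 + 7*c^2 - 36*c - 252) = (c - 4)/(c + 7)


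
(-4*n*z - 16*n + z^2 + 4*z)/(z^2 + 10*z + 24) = (-4*n + z)/(z + 6)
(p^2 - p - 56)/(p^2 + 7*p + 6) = (p^2 - p - 56)/(p^2 + 7*p + 6)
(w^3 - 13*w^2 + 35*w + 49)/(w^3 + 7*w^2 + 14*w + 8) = (w^2 - 14*w + 49)/(w^2 + 6*w + 8)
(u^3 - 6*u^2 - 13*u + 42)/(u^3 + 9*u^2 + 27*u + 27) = (u^2 - 9*u + 14)/(u^2 + 6*u + 9)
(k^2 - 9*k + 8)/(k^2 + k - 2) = (k - 8)/(k + 2)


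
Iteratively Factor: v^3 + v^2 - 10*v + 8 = (v + 4)*(v^2 - 3*v + 2) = (v - 1)*(v + 4)*(v - 2)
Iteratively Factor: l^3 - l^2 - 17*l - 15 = (l - 5)*(l^2 + 4*l + 3) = (l - 5)*(l + 1)*(l + 3)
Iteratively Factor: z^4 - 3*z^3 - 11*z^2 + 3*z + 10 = (z - 1)*(z^3 - 2*z^2 - 13*z - 10) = (z - 1)*(z + 2)*(z^2 - 4*z - 5) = (z - 1)*(z + 1)*(z + 2)*(z - 5)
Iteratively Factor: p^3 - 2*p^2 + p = (p - 1)*(p^2 - p) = (p - 1)^2*(p)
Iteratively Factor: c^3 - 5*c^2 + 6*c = (c - 3)*(c^2 - 2*c) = c*(c - 3)*(c - 2)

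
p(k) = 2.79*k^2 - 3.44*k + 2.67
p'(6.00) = 30.04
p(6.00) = 82.47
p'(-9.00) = -53.66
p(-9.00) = 259.62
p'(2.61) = 11.12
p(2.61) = 12.70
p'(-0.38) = -5.56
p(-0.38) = 4.38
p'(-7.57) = -45.68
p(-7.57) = 188.59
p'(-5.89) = -36.31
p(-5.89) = 119.72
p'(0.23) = -2.16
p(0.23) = 2.03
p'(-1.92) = -14.15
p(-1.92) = 19.56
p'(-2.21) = -15.77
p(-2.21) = 23.90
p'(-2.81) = -19.12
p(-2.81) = 34.37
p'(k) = 5.58*k - 3.44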